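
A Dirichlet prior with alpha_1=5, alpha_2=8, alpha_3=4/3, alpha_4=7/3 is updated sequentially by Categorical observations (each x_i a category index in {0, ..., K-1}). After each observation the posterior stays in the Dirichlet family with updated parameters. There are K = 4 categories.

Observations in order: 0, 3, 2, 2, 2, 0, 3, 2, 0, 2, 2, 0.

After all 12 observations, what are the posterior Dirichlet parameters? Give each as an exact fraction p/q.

alpha_1=9, alpha_2=8, alpha_3=22/3, alpha_4=13/3

obs 1: x=0 → posterior Dirichlet(6, 8, 4/3, 7/3)
obs 2: x=3 → posterior Dirichlet(6, 8, 4/3, 10/3)
obs 3: x=2 → posterior Dirichlet(6, 8, 7/3, 10/3)
obs 4: x=2 → posterior Dirichlet(6, 8, 10/3, 10/3)
obs 5: x=2 → posterior Dirichlet(6, 8, 13/3, 10/3)
obs 6: x=0 → posterior Dirichlet(7, 8, 13/3, 10/3)
obs 7: x=3 → posterior Dirichlet(7, 8, 13/3, 13/3)
obs 8: x=2 → posterior Dirichlet(7, 8, 16/3, 13/3)
obs 9: x=0 → posterior Dirichlet(8, 8, 16/3, 13/3)
obs 10: x=2 → posterior Dirichlet(8, 8, 19/3, 13/3)
obs 11: x=2 → posterior Dirichlet(8, 8, 22/3, 13/3)
obs 12: x=0 → posterior Dirichlet(9, 8, 22/3, 13/3)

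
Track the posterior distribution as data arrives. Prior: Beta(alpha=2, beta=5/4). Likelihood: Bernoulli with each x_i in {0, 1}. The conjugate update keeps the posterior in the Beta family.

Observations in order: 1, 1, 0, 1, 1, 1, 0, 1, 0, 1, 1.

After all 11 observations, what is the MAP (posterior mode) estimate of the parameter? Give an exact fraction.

36/49

obs 1: x=1 → posterior Beta(3, 5/4)
obs 2: x=1 → posterior Beta(4, 5/4)
obs 3: x=0 → posterior Beta(4, 9/4)
obs 4: x=1 → posterior Beta(5, 9/4)
obs 5: x=1 → posterior Beta(6, 9/4)
obs 6: x=1 → posterior Beta(7, 9/4)
obs 7: x=0 → posterior Beta(7, 13/4)
obs 8: x=1 → posterior Beta(8, 13/4)
obs 9: x=0 → posterior Beta(8, 17/4)
obs 10: x=1 → posterior Beta(9, 17/4)
obs 11: x=1 → posterior Beta(10, 17/4)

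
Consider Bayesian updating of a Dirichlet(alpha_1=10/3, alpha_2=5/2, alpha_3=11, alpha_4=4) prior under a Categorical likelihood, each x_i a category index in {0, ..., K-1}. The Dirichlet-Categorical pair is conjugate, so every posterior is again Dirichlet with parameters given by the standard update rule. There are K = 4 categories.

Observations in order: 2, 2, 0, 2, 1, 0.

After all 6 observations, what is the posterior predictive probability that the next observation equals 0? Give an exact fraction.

32/161

obs 1: x=2 → posterior Dirichlet(10/3, 5/2, 12, 4)
obs 2: x=2 → posterior Dirichlet(10/3, 5/2, 13, 4)
obs 3: x=0 → posterior Dirichlet(13/3, 5/2, 13, 4)
obs 4: x=2 → posterior Dirichlet(13/3, 5/2, 14, 4)
obs 5: x=1 → posterior Dirichlet(13/3, 7/2, 14, 4)
obs 6: x=0 → posterior Dirichlet(16/3, 7/2, 14, 4)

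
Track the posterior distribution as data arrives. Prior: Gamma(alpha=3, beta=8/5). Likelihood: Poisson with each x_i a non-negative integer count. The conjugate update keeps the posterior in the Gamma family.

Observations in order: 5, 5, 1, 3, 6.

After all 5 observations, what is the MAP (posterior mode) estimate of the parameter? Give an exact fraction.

10/3

obs 1: x=5 → posterior Gamma(8, 13/5)
obs 2: x=5 → posterior Gamma(13, 18/5)
obs 3: x=1 → posterior Gamma(14, 23/5)
obs 4: x=3 → posterior Gamma(17, 28/5)
obs 5: x=6 → posterior Gamma(23, 33/5)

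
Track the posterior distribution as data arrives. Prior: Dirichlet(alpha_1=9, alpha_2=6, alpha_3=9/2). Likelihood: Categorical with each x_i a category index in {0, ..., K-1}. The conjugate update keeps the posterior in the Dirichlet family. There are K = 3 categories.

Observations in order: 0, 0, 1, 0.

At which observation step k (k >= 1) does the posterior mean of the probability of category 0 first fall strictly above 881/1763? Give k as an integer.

k = 2

obs 1: x=0 → posterior Dirichlet(10, 6, 9/2)
obs 2: x=0 → posterior Dirichlet(11, 6, 9/2)
obs 3: x=1 → posterior Dirichlet(11, 7, 9/2)
obs 4: x=0 → posterior Dirichlet(12, 7, 9/2)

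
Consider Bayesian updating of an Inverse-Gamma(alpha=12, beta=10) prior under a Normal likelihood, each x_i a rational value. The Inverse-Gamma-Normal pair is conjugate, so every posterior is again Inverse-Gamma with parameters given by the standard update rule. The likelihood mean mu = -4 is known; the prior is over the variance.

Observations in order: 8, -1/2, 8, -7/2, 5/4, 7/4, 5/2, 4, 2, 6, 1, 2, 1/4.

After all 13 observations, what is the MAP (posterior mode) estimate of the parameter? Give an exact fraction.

11239/624

obs 1: x=8 → posterior Inverse-Gamma(25/2, 82)
obs 2: x=-1/2 → posterior Inverse-Gamma(13, 705/8)
obs 3: x=8 → posterior Inverse-Gamma(27/2, 1281/8)
obs 4: x=-7/2 → posterior Inverse-Gamma(14, 641/4)
obs 5: x=5/4 → posterior Inverse-Gamma(29/2, 5569/32)
obs 6: x=7/4 → posterior Inverse-Gamma(15, 3049/16)
obs 7: x=5/2 → posterior Inverse-Gamma(31/2, 3387/16)
obs 8: x=4 → posterior Inverse-Gamma(16, 3899/16)
obs 9: x=2 → posterior Inverse-Gamma(33/2, 4187/16)
obs 10: x=6 → posterior Inverse-Gamma(17, 4987/16)
obs 11: x=1 → posterior Inverse-Gamma(35/2, 5187/16)
obs 12: x=2 → posterior Inverse-Gamma(18, 5475/16)
obs 13: x=1/4 → posterior Inverse-Gamma(37/2, 11239/32)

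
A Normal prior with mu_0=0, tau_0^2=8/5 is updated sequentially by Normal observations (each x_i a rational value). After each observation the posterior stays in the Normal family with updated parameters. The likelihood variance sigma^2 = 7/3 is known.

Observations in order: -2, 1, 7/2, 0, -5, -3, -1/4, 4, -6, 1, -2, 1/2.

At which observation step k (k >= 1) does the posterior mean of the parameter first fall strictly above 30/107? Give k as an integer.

obs 1: x=-2 → posterior Normal(-48/59, 56/59)
obs 2: x=1 → posterior Normal(-24/83, 56/83)
obs 3: x=7/2 → posterior Normal(60/107, 56/107)
obs 4: x=0 → posterior Normal(60/131, 56/131)
obs 5: x=-5 → posterior Normal(-12/31, 56/155)
obs 6: x=-3 → posterior Normal(-132/179, 56/179)
obs 7: x=-1/4 → posterior Normal(-138/203, 8/29)
obs 8: x=4 → posterior Normal(-42/227, 56/227)
obs 9: x=-6 → posterior Normal(-186/251, 56/251)
obs 10: x=1 → posterior Normal(-162/275, 56/275)
obs 11: x=-2 → posterior Normal(-210/299, 56/299)
obs 12: x=1/2 → posterior Normal(-198/323, 56/323)

k = 3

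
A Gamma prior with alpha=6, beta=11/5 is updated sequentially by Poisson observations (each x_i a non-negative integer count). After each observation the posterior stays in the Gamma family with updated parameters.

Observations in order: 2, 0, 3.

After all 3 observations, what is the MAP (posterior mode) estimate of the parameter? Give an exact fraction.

obs 1: x=2 → posterior Gamma(8, 16/5)
obs 2: x=0 → posterior Gamma(8, 21/5)
obs 3: x=3 → posterior Gamma(11, 26/5)

25/13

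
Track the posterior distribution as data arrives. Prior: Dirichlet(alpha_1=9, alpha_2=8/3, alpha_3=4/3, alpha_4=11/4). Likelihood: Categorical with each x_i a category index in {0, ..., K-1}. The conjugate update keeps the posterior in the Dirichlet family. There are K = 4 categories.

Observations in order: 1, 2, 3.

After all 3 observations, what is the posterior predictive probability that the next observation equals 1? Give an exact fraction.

obs 1: x=1 → posterior Dirichlet(9, 11/3, 4/3, 11/4)
obs 2: x=2 → posterior Dirichlet(9, 11/3, 7/3, 11/4)
obs 3: x=3 → posterior Dirichlet(9, 11/3, 7/3, 15/4)

44/225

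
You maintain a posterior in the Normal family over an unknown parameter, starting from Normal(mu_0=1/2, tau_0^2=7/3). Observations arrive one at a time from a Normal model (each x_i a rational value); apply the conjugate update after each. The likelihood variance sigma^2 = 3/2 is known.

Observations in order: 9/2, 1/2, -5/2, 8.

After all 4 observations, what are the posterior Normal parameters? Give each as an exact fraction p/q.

mu_0=303/130, tau_0^2=21/65

obs 1: x=9/2 → posterior Normal(135/46, 21/23)
obs 2: x=1/2 → posterior Normal(149/74, 21/37)
obs 3: x=-5/2 → posterior Normal(79/102, 7/17)
obs 4: x=8 → posterior Normal(303/130, 21/65)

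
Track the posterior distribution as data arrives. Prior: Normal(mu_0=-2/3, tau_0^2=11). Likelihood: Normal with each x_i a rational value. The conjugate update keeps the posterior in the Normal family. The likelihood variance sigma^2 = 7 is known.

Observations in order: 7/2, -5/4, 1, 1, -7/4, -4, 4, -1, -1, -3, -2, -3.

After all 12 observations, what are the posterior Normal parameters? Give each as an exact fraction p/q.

obs 1: x=7/2 → posterior Normal(203/108, 77/18)
obs 2: x=-5/4 → posterior Normal(241/348, 77/29)
obs 3: x=1 → posterior Normal(373/480, 77/40)
obs 4: x=1 → posterior Normal(505/612, 77/51)
obs 5: x=-7/4 → posterior Normal(137/372, 77/62)
obs 6: x=-4 → posterior Normal(-127/438, 77/73)
obs 7: x=4 → posterior Normal(137/504, 11/12)
obs 8: x=-1 → posterior Normal(71/570, 77/95)
obs 9: x=-1 → posterior Normal(5/636, 77/106)
obs 10: x=-3 → posterior Normal(-193/702, 77/117)
obs 11: x=-2 → posterior Normal(-325/768, 77/128)
obs 12: x=-3 → posterior Normal(-523/834, 77/139)

mu_0=-523/834, tau_0^2=77/139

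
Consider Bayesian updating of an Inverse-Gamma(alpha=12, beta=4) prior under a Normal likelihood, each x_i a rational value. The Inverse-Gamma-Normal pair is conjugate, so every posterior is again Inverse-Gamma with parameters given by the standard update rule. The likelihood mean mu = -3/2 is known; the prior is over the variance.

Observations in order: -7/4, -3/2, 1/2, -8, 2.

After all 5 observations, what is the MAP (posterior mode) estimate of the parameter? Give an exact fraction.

obs 1: x=-7/4 → posterior Inverse-Gamma(25/2, 129/32)
obs 2: x=-3/2 → posterior Inverse-Gamma(13, 129/32)
obs 3: x=1/2 → posterior Inverse-Gamma(27/2, 193/32)
obs 4: x=-8 → posterior Inverse-Gamma(14, 869/32)
obs 5: x=2 → posterior Inverse-Gamma(29/2, 1065/32)

1065/496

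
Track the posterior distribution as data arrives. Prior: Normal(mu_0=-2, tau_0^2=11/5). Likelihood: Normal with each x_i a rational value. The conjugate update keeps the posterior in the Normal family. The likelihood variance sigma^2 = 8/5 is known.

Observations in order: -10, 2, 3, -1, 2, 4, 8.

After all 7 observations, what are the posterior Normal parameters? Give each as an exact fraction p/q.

obs 1: x=-10 → posterior Normal(-126/19, 88/95)
obs 2: x=2 → posterior Normal(-52/15, 44/75)
obs 3: x=3 → posterior Normal(-71/41, 88/205)
obs 4: x=-1 → posterior Normal(-41/26, 22/65)
obs 5: x=2 → posterior Normal(-20/21, 88/315)
obs 6: x=4 → posterior Normal(-8/37, 44/185)
obs 7: x=8 → posterior Normal(72/85, 88/425)

mu_0=72/85, tau_0^2=88/425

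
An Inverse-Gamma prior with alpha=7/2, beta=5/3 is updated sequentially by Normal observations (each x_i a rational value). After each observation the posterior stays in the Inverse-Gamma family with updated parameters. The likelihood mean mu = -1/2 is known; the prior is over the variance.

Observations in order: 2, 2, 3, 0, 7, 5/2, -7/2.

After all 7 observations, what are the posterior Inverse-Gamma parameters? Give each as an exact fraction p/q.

alpha=7, beta=1231/24

obs 1: x=2 → posterior Inverse-Gamma(4, 115/24)
obs 2: x=2 → posterior Inverse-Gamma(9/2, 95/12)
obs 3: x=3 → posterior Inverse-Gamma(5, 337/24)
obs 4: x=0 → posterior Inverse-Gamma(11/2, 85/6)
obs 5: x=7 → posterior Inverse-Gamma(6, 1015/24)
obs 6: x=5/2 → posterior Inverse-Gamma(13/2, 1123/24)
obs 7: x=-7/2 → posterior Inverse-Gamma(7, 1231/24)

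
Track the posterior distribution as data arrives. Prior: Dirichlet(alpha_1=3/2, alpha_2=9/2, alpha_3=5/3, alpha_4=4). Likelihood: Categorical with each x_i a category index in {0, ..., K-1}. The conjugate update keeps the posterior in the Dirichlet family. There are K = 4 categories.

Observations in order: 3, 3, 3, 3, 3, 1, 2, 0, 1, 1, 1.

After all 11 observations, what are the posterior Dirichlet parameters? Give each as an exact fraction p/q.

obs 1: x=3 → posterior Dirichlet(3/2, 9/2, 5/3, 5)
obs 2: x=3 → posterior Dirichlet(3/2, 9/2, 5/3, 6)
obs 3: x=3 → posterior Dirichlet(3/2, 9/2, 5/3, 7)
obs 4: x=3 → posterior Dirichlet(3/2, 9/2, 5/3, 8)
obs 5: x=3 → posterior Dirichlet(3/2, 9/2, 5/3, 9)
obs 6: x=1 → posterior Dirichlet(3/2, 11/2, 5/3, 9)
obs 7: x=2 → posterior Dirichlet(3/2, 11/2, 8/3, 9)
obs 8: x=0 → posterior Dirichlet(5/2, 11/2, 8/3, 9)
obs 9: x=1 → posterior Dirichlet(5/2, 13/2, 8/3, 9)
obs 10: x=1 → posterior Dirichlet(5/2, 15/2, 8/3, 9)
obs 11: x=1 → posterior Dirichlet(5/2, 17/2, 8/3, 9)

alpha_1=5/2, alpha_2=17/2, alpha_3=8/3, alpha_4=9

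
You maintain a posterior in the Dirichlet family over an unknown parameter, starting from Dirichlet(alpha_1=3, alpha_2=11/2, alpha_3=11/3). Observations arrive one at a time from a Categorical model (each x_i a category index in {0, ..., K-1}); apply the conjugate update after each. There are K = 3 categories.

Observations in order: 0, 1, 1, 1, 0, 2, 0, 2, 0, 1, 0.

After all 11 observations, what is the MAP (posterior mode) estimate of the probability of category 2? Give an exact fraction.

28/121

obs 1: x=0 → posterior Dirichlet(4, 11/2, 11/3)
obs 2: x=1 → posterior Dirichlet(4, 13/2, 11/3)
obs 3: x=1 → posterior Dirichlet(4, 15/2, 11/3)
obs 4: x=1 → posterior Dirichlet(4, 17/2, 11/3)
obs 5: x=0 → posterior Dirichlet(5, 17/2, 11/3)
obs 6: x=2 → posterior Dirichlet(5, 17/2, 14/3)
obs 7: x=0 → posterior Dirichlet(6, 17/2, 14/3)
obs 8: x=2 → posterior Dirichlet(6, 17/2, 17/3)
obs 9: x=0 → posterior Dirichlet(7, 17/2, 17/3)
obs 10: x=1 → posterior Dirichlet(7, 19/2, 17/3)
obs 11: x=0 → posterior Dirichlet(8, 19/2, 17/3)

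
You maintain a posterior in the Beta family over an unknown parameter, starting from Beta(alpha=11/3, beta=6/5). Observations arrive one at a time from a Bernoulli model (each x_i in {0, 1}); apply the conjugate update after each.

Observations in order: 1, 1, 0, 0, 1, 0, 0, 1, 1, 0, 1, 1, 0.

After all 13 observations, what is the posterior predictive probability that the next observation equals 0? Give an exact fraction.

27/67

obs 1: x=1 → posterior Beta(14/3, 6/5)
obs 2: x=1 → posterior Beta(17/3, 6/5)
obs 3: x=0 → posterior Beta(17/3, 11/5)
obs 4: x=0 → posterior Beta(17/3, 16/5)
obs 5: x=1 → posterior Beta(20/3, 16/5)
obs 6: x=0 → posterior Beta(20/3, 21/5)
obs 7: x=0 → posterior Beta(20/3, 26/5)
obs 8: x=1 → posterior Beta(23/3, 26/5)
obs 9: x=1 → posterior Beta(26/3, 26/5)
obs 10: x=0 → posterior Beta(26/3, 31/5)
obs 11: x=1 → posterior Beta(29/3, 31/5)
obs 12: x=1 → posterior Beta(32/3, 31/5)
obs 13: x=0 → posterior Beta(32/3, 36/5)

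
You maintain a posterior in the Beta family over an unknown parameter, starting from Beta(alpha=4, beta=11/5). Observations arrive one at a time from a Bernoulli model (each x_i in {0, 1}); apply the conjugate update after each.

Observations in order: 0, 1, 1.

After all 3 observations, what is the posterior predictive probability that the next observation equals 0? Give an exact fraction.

obs 1: x=0 → posterior Beta(4, 16/5)
obs 2: x=1 → posterior Beta(5, 16/5)
obs 3: x=1 → posterior Beta(6, 16/5)

8/23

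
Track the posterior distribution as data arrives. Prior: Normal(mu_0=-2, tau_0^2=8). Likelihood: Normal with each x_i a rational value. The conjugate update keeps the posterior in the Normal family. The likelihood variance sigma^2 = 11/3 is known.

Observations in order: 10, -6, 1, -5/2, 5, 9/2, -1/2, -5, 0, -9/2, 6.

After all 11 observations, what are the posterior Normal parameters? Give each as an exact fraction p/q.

mu_0=34/55, tau_0^2=8/25

obs 1: x=10 → posterior Normal(218/35, 88/35)
obs 2: x=-6 → posterior Normal(74/59, 88/59)
obs 3: x=1 → posterior Normal(98/83, 88/83)
obs 4: x=-5/2 → posterior Normal(38/107, 88/107)
obs 5: x=5 → posterior Normal(158/131, 88/131)
obs 6: x=9/2 → posterior Normal(266/155, 88/155)
obs 7: x=-1/2 → posterior Normal(254/179, 88/179)
obs 8: x=-5 → posterior Normal(134/203, 88/203)
obs 9: x=0 → posterior Normal(134/227, 88/227)
obs 10: x=-9/2 → posterior Normal(26/251, 88/251)
obs 11: x=6 → posterior Normal(34/55, 8/25)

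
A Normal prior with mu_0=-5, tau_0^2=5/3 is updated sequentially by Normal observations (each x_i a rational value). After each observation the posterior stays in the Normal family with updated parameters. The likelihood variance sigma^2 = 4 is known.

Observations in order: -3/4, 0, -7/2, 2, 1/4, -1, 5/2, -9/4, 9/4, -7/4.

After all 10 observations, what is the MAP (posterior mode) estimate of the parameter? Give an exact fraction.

-285/248

obs 1: x=-3/4 → posterior Normal(-15/4, 20/17)
obs 2: x=0 → posterior Normal(-255/88, 10/11)
obs 3: x=-7/2 → posterior Normal(-325/108, 20/27)
obs 4: x=2 → posterior Normal(-285/128, 5/8)
obs 5: x=1/4 → posterior Normal(-70/37, 20/37)
obs 6: x=-1 → posterior Normal(-25/14, 10/21)
obs 7: x=5/2 → posterior Normal(-125/94, 20/47)
obs 8: x=-9/4 → posterior Normal(-295/208, 5/13)
obs 9: x=9/4 → posterior Normal(-125/114, 20/57)
obs 10: x=-7/4 → posterior Normal(-285/248, 10/31)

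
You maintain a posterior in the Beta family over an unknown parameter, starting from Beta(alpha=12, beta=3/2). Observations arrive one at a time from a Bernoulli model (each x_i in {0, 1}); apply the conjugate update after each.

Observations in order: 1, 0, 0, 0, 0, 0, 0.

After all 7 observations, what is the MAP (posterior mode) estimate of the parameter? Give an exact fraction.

obs 1: x=1 → posterior Beta(13, 3/2)
obs 2: x=0 → posterior Beta(13, 5/2)
obs 3: x=0 → posterior Beta(13, 7/2)
obs 4: x=0 → posterior Beta(13, 9/2)
obs 5: x=0 → posterior Beta(13, 11/2)
obs 6: x=0 → posterior Beta(13, 13/2)
obs 7: x=0 → posterior Beta(13, 15/2)

24/37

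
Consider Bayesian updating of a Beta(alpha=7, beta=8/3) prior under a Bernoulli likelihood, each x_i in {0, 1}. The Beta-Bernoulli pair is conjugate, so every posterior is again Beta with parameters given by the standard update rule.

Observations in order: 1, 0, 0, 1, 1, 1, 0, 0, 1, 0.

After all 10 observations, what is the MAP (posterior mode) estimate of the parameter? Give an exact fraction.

obs 1: x=1 → posterior Beta(8, 8/3)
obs 2: x=0 → posterior Beta(8, 11/3)
obs 3: x=0 → posterior Beta(8, 14/3)
obs 4: x=1 → posterior Beta(9, 14/3)
obs 5: x=1 → posterior Beta(10, 14/3)
obs 6: x=1 → posterior Beta(11, 14/3)
obs 7: x=0 → posterior Beta(11, 17/3)
obs 8: x=0 → posterior Beta(11, 20/3)
obs 9: x=1 → posterior Beta(12, 20/3)
obs 10: x=0 → posterior Beta(12, 23/3)

33/53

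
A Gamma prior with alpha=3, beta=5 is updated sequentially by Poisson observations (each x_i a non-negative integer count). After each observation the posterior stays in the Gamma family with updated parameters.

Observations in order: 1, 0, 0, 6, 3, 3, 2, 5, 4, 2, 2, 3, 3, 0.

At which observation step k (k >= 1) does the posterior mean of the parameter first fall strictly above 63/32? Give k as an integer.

k = 12

obs 1: x=1 → posterior Gamma(4, 6)
obs 2: x=0 → posterior Gamma(4, 7)
obs 3: x=0 → posterior Gamma(4, 8)
obs 4: x=6 → posterior Gamma(10, 9)
obs 5: x=3 → posterior Gamma(13, 10)
obs 6: x=3 → posterior Gamma(16, 11)
obs 7: x=2 → posterior Gamma(18, 12)
obs 8: x=5 → posterior Gamma(23, 13)
obs 9: x=4 → posterior Gamma(27, 14)
obs 10: x=2 → posterior Gamma(29, 15)
obs 11: x=2 → posterior Gamma(31, 16)
obs 12: x=3 → posterior Gamma(34, 17)
obs 13: x=3 → posterior Gamma(37, 18)
obs 14: x=0 → posterior Gamma(37, 19)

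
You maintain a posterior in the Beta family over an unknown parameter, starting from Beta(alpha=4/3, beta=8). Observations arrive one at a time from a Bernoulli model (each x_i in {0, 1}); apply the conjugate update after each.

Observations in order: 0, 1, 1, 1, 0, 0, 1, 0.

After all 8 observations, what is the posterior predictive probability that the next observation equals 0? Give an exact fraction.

9/13

obs 1: x=0 → posterior Beta(4/3, 9)
obs 2: x=1 → posterior Beta(7/3, 9)
obs 3: x=1 → posterior Beta(10/3, 9)
obs 4: x=1 → posterior Beta(13/3, 9)
obs 5: x=0 → posterior Beta(13/3, 10)
obs 6: x=0 → posterior Beta(13/3, 11)
obs 7: x=1 → posterior Beta(16/3, 11)
obs 8: x=0 → posterior Beta(16/3, 12)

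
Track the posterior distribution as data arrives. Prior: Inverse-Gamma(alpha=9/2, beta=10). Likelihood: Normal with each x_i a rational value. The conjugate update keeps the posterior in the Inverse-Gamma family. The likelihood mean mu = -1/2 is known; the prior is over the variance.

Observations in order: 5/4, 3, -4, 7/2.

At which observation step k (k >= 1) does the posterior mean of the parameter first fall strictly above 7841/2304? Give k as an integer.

k = 2

obs 1: x=5/4 → posterior Inverse-Gamma(5, 369/32)
obs 2: x=3 → posterior Inverse-Gamma(11/2, 565/32)
obs 3: x=-4 → posterior Inverse-Gamma(6, 761/32)
obs 4: x=7/2 → posterior Inverse-Gamma(13/2, 1017/32)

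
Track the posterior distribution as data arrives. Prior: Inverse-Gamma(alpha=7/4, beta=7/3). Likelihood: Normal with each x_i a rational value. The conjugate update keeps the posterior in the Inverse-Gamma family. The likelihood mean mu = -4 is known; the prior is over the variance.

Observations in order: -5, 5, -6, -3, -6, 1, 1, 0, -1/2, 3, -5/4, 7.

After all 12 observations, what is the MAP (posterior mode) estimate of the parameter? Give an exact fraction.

obs 1: x=-5 → posterior Inverse-Gamma(9/4, 17/6)
obs 2: x=5 → posterior Inverse-Gamma(11/4, 130/3)
obs 3: x=-6 → posterior Inverse-Gamma(13/4, 136/3)
obs 4: x=-3 → posterior Inverse-Gamma(15/4, 275/6)
obs 5: x=-6 → posterior Inverse-Gamma(17/4, 287/6)
obs 6: x=1 → posterior Inverse-Gamma(19/4, 181/3)
obs 7: x=1 → posterior Inverse-Gamma(21/4, 437/6)
obs 8: x=0 → posterior Inverse-Gamma(23/4, 485/6)
obs 9: x=-1/2 → posterior Inverse-Gamma(25/4, 2087/24)
obs 10: x=3 → posterior Inverse-Gamma(27/4, 2675/24)
obs 11: x=-5/4 → posterior Inverse-Gamma(29/4, 11063/96)
obs 12: x=7 → posterior Inverse-Gamma(31/4, 16871/96)

16871/840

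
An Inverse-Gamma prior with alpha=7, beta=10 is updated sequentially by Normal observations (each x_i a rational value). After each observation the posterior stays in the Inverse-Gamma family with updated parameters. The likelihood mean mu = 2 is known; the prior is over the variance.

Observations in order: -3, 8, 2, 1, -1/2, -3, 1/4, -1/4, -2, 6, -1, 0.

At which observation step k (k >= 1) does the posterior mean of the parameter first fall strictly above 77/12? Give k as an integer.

obs 1: x=-3 → posterior Inverse-Gamma(15/2, 45/2)
obs 2: x=8 → posterior Inverse-Gamma(8, 81/2)
obs 3: x=2 → posterior Inverse-Gamma(17/2, 81/2)
obs 4: x=1 → posterior Inverse-Gamma(9, 41)
obs 5: x=-1/2 → posterior Inverse-Gamma(19/2, 353/8)
obs 6: x=-3 → posterior Inverse-Gamma(10, 453/8)
obs 7: x=1/4 → posterior Inverse-Gamma(21/2, 1861/32)
obs 8: x=-1/4 → posterior Inverse-Gamma(11, 971/16)
obs 9: x=-2 → posterior Inverse-Gamma(23/2, 1099/16)
obs 10: x=6 → posterior Inverse-Gamma(12, 1227/16)
obs 11: x=-1 → posterior Inverse-Gamma(25/2, 1299/16)
obs 12: x=0 → posterior Inverse-Gamma(13, 1331/16)

k = 9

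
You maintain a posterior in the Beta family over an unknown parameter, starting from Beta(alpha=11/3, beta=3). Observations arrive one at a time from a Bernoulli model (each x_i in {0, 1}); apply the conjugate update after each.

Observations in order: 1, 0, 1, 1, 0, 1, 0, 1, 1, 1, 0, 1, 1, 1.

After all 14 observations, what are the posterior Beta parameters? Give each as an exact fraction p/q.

alpha=41/3, beta=7

obs 1: x=1 → posterior Beta(14/3, 3)
obs 2: x=0 → posterior Beta(14/3, 4)
obs 3: x=1 → posterior Beta(17/3, 4)
obs 4: x=1 → posterior Beta(20/3, 4)
obs 5: x=0 → posterior Beta(20/3, 5)
obs 6: x=1 → posterior Beta(23/3, 5)
obs 7: x=0 → posterior Beta(23/3, 6)
obs 8: x=1 → posterior Beta(26/3, 6)
obs 9: x=1 → posterior Beta(29/3, 6)
obs 10: x=1 → posterior Beta(32/3, 6)
obs 11: x=0 → posterior Beta(32/3, 7)
obs 12: x=1 → posterior Beta(35/3, 7)
obs 13: x=1 → posterior Beta(38/3, 7)
obs 14: x=1 → posterior Beta(41/3, 7)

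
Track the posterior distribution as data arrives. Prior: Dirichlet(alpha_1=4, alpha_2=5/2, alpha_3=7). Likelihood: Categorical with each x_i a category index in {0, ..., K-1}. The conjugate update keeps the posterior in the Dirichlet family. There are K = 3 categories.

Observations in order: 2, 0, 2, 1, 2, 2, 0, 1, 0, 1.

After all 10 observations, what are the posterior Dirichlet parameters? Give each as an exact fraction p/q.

obs 1: x=2 → posterior Dirichlet(4, 5/2, 8)
obs 2: x=0 → posterior Dirichlet(5, 5/2, 8)
obs 3: x=2 → posterior Dirichlet(5, 5/2, 9)
obs 4: x=1 → posterior Dirichlet(5, 7/2, 9)
obs 5: x=2 → posterior Dirichlet(5, 7/2, 10)
obs 6: x=2 → posterior Dirichlet(5, 7/2, 11)
obs 7: x=0 → posterior Dirichlet(6, 7/2, 11)
obs 8: x=1 → posterior Dirichlet(6, 9/2, 11)
obs 9: x=0 → posterior Dirichlet(7, 9/2, 11)
obs 10: x=1 → posterior Dirichlet(7, 11/2, 11)

alpha_1=7, alpha_2=11/2, alpha_3=11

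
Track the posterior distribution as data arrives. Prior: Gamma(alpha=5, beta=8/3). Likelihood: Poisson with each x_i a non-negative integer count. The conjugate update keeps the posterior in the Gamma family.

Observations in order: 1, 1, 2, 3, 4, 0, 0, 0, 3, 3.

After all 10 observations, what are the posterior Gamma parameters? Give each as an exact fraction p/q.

alpha=22, beta=38/3

obs 1: x=1 → posterior Gamma(6, 11/3)
obs 2: x=1 → posterior Gamma(7, 14/3)
obs 3: x=2 → posterior Gamma(9, 17/3)
obs 4: x=3 → posterior Gamma(12, 20/3)
obs 5: x=4 → posterior Gamma(16, 23/3)
obs 6: x=0 → posterior Gamma(16, 26/3)
obs 7: x=0 → posterior Gamma(16, 29/3)
obs 8: x=0 → posterior Gamma(16, 32/3)
obs 9: x=3 → posterior Gamma(19, 35/3)
obs 10: x=3 → posterior Gamma(22, 38/3)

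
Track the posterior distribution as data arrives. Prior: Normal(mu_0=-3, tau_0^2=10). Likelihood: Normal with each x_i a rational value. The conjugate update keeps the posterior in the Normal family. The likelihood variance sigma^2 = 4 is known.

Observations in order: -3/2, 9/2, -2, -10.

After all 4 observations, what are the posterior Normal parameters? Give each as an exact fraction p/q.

mu_0=-51/22, tau_0^2=10/11

obs 1: x=-3/2 → posterior Normal(-27/14, 20/7)
obs 2: x=9/2 → posterior Normal(3/4, 5/3)
obs 3: x=-2 → posterior Normal(-1/17, 20/17)
obs 4: x=-10 → posterior Normal(-51/22, 10/11)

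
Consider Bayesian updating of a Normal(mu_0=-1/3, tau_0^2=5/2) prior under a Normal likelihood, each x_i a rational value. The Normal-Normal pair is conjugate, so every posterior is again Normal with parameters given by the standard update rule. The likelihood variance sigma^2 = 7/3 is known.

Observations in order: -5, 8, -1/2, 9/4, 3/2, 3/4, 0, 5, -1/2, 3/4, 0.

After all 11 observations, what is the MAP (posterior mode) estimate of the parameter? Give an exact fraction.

2149/2148

obs 1: x=-5 → posterior Normal(-239/87, 35/29)
obs 2: x=8 → posterior Normal(11/12, 35/44)
obs 3: x=-1/2 → posterior Normal(197/354, 35/59)
obs 4: x=9/4 → posterior Normal(799/888, 35/74)
obs 5: x=3/2 → posterior Normal(1069/1068, 35/89)
obs 6: x=3/4 → posterior Normal(301/312, 35/104)
obs 7: x=0 → posterior Normal(43/51, 5/17)
obs 8: x=5 → posterior Normal(263/201, 35/134)
obs 9: x=-1/2 → posterior Normal(1007/894, 35/149)
obs 10: x=3/4 → posterior Normal(2149/1968, 35/164)
obs 11: x=0 → posterior Normal(2149/2148, 35/179)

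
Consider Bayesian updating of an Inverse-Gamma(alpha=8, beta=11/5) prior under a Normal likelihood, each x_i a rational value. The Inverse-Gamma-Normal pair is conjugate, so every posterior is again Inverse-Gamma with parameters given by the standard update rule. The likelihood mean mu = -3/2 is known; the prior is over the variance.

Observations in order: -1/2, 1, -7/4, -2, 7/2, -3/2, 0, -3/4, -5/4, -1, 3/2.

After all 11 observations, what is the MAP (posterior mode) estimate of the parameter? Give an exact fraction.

3927/2320

obs 1: x=-1/2 → posterior Inverse-Gamma(17/2, 27/10)
obs 2: x=1 → posterior Inverse-Gamma(9, 233/40)
obs 3: x=-7/4 → posterior Inverse-Gamma(19/2, 937/160)
obs 4: x=-2 → posterior Inverse-Gamma(10, 957/160)
obs 5: x=7/2 → posterior Inverse-Gamma(21/2, 2957/160)
obs 6: x=-3/2 → posterior Inverse-Gamma(11, 2957/160)
obs 7: x=0 → posterior Inverse-Gamma(23/2, 3137/160)
obs 8: x=-3/4 → posterior Inverse-Gamma(12, 1591/80)
obs 9: x=-5/4 → posterior Inverse-Gamma(25/2, 3187/160)
obs 10: x=-1 → posterior Inverse-Gamma(13, 3207/160)
obs 11: x=3/2 → posterior Inverse-Gamma(27/2, 3927/160)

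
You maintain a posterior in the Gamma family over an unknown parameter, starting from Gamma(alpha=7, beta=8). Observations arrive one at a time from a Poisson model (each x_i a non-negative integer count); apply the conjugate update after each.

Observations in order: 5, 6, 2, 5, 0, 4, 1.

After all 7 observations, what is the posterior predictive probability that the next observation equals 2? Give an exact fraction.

obs 1: x=5 → posterior Gamma(12, 9)
obs 2: x=6 → posterior Gamma(18, 10)
obs 3: x=2 → posterior Gamma(20, 11)
obs 4: x=5 → posterior Gamma(25, 12)
obs 5: x=0 → posterior Gamma(25, 13)
obs 6: x=4 → posterior Gamma(29, 14)
obs 7: x=1 → posterior Gamma(30, 15)

89164242543291100300848484039306640625/340282366920938463463374607431768211456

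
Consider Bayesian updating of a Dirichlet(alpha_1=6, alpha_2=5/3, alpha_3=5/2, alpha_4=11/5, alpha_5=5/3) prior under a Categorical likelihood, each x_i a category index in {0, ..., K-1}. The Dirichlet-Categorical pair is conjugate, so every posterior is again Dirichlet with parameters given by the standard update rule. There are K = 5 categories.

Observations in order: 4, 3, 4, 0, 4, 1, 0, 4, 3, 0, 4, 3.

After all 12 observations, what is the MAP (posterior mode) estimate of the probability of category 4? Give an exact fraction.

170/631

obs 1: x=4 → posterior Dirichlet(6, 5/3, 5/2, 11/5, 8/3)
obs 2: x=3 → posterior Dirichlet(6, 5/3, 5/2, 16/5, 8/3)
obs 3: x=4 → posterior Dirichlet(6, 5/3, 5/2, 16/5, 11/3)
obs 4: x=0 → posterior Dirichlet(7, 5/3, 5/2, 16/5, 11/3)
obs 5: x=4 → posterior Dirichlet(7, 5/3, 5/2, 16/5, 14/3)
obs 6: x=1 → posterior Dirichlet(7, 8/3, 5/2, 16/5, 14/3)
obs 7: x=0 → posterior Dirichlet(8, 8/3, 5/2, 16/5, 14/3)
obs 8: x=4 → posterior Dirichlet(8, 8/3, 5/2, 16/5, 17/3)
obs 9: x=3 → posterior Dirichlet(8, 8/3, 5/2, 21/5, 17/3)
obs 10: x=0 → posterior Dirichlet(9, 8/3, 5/2, 21/5, 17/3)
obs 11: x=4 → posterior Dirichlet(9, 8/3, 5/2, 21/5, 20/3)
obs 12: x=3 → posterior Dirichlet(9, 8/3, 5/2, 26/5, 20/3)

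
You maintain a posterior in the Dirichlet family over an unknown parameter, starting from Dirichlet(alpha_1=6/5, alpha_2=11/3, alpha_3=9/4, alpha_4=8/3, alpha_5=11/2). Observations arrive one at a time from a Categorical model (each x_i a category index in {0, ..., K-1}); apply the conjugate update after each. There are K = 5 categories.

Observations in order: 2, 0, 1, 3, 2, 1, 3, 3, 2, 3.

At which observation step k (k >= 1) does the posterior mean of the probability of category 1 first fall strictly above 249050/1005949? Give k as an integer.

obs 1: x=2 → posterior Dirichlet(6/5, 11/3, 13/4, 8/3, 11/2)
obs 2: x=0 → posterior Dirichlet(11/5, 11/3, 13/4, 8/3, 11/2)
obs 3: x=1 → posterior Dirichlet(11/5, 14/3, 13/4, 8/3, 11/2)
obs 4: x=3 → posterior Dirichlet(11/5, 14/3, 13/4, 11/3, 11/2)
obs 5: x=2 → posterior Dirichlet(11/5, 14/3, 17/4, 11/3, 11/2)
obs 6: x=1 → posterior Dirichlet(11/5, 17/3, 17/4, 11/3, 11/2)
obs 7: x=3 → posterior Dirichlet(11/5, 17/3, 17/4, 14/3, 11/2)
obs 8: x=3 → posterior Dirichlet(11/5, 17/3, 17/4, 17/3, 11/2)
obs 9: x=2 → posterior Dirichlet(11/5, 17/3, 21/4, 17/3, 11/2)
obs 10: x=3 → posterior Dirichlet(11/5, 17/3, 21/4, 20/3, 11/2)

k = 3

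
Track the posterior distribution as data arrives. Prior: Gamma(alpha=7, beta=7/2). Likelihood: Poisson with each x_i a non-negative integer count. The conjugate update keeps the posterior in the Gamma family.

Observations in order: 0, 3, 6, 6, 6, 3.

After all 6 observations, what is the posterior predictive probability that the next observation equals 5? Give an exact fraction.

obs 1: x=0 → posterior Gamma(7, 9/2)
obs 2: x=3 → posterior Gamma(10, 11/2)
obs 3: x=6 → posterior Gamma(16, 13/2)
obs 4: x=6 → posterior Gamma(22, 15/2)
obs 5: x=6 → posterior Gamma(28, 17/2)
obs 6: x=3 → posterior Gamma(31, 19/2)

6498376881932997778113934078957493948176983808/56858653459301097060294126514405151601277796103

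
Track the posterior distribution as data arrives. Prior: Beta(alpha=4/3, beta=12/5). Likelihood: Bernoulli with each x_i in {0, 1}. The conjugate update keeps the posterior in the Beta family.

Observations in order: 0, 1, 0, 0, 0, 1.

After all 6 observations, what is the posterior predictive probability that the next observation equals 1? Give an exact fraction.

25/73

obs 1: x=0 → posterior Beta(4/3, 17/5)
obs 2: x=1 → posterior Beta(7/3, 17/5)
obs 3: x=0 → posterior Beta(7/3, 22/5)
obs 4: x=0 → posterior Beta(7/3, 27/5)
obs 5: x=0 → posterior Beta(7/3, 32/5)
obs 6: x=1 → posterior Beta(10/3, 32/5)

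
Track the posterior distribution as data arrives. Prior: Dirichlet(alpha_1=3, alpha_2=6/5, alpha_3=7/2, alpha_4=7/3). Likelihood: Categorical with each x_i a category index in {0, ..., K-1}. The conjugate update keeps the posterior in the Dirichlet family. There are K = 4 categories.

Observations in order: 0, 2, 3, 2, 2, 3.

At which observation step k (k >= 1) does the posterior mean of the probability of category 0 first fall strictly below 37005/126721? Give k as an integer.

k = 4

obs 1: x=0 → posterior Dirichlet(4, 6/5, 7/2, 7/3)
obs 2: x=2 → posterior Dirichlet(4, 6/5, 9/2, 7/3)
obs 3: x=3 → posterior Dirichlet(4, 6/5, 9/2, 10/3)
obs 4: x=2 → posterior Dirichlet(4, 6/5, 11/2, 10/3)
obs 5: x=2 → posterior Dirichlet(4, 6/5, 13/2, 10/3)
obs 6: x=3 → posterior Dirichlet(4, 6/5, 13/2, 13/3)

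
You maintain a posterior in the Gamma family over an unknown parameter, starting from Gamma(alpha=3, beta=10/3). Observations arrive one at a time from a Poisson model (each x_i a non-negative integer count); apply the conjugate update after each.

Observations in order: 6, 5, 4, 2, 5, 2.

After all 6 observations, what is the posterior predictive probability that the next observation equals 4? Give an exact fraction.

2627735640514835992386187680016429243076444160/17069174130723235958610643029059314756044734431

obs 1: x=6 → posterior Gamma(9, 13/3)
obs 2: x=5 → posterior Gamma(14, 16/3)
obs 3: x=4 → posterior Gamma(18, 19/3)
obs 4: x=2 → posterior Gamma(20, 22/3)
obs 5: x=5 → posterior Gamma(25, 25/3)
obs 6: x=2 → posterior Gamma(27, 28/3)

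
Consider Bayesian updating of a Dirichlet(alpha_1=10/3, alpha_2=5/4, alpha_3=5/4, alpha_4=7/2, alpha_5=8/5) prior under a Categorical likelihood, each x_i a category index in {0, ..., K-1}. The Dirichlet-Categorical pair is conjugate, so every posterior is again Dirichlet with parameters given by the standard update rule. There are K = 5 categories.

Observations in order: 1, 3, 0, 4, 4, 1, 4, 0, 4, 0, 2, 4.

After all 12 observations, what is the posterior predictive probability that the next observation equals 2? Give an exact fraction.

135/1376

obs 1: x=1 → posterior Dirichlet(10/3, 9/4, 5/4, 7/2, 8/5)
obs 2: x=3 → posterior Dirichlet(10/3, 9/4, 5/4, 9/2, 8/5)
obs 3: x=0 → posterior Dirichlet(13/3, 9/4, 5/4, 9/2, 8/5)
obs 4: x=4 → posterior Dirichlet(13/3, 9/4, 5/4, 9/2, 13/5)
obs 5: x=4 → posterior Dirichlet(13/3, 9/4, 5/4, 9/2, 18/5)
obs 6: x=1 → posterior Dirichlet(13/3, 13/4, 5/4, 9/2, 18/5)
obs 7: x=4 → posterior Dirichlet(13/3, 13/4, 5/4, 9/2, 23/5)
obs 8: x=0 → posterior Dirichlet(16/3, 13/4, 5/4, 9/2, 23/5)
obs 9: x=4 → posterior Dirichlet(16/3, 13/4, 5/4, 9/2, 28/5)
obs 10: x=0 → posterior Dirichlet(19/3, 13/4, 5/4, 9/2, 28/5)
obs 11: x=2 → posterior Dirichlet(19/3, 13/4, 9/4, 9/2, 28/5)
obs 12: x=4 → posterior Dirichlet(19/3, 13/4, 9/4, 9/2, 33/5)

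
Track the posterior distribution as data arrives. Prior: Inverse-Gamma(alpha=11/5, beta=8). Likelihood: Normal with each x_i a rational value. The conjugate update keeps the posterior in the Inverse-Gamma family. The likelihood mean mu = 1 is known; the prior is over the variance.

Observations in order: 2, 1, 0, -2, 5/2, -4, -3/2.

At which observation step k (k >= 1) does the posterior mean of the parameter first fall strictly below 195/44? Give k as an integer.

obs 1: x=2 → posterior Inverse-Gamma(27/10, 17/2)
obs 2: x=1 → posterior Inverse-Gamma(16/5, 17/2)
obs 3: x=0 → posterior Inverse-Gamma(37/10, 9)
obs 4: x=-2 → posterior Inverse-Gamma(21/5, 27/2)
obs 5: x=5/2 → posterior Inverse-Gamma(47/10, 117/8)
obs 6: x=-4 → posterior Inverse-Gamma(26/5, 217/8)
obs 7: x=-3/2 → posterior Inverse-Gamma(57/10, 121/4)

k = 2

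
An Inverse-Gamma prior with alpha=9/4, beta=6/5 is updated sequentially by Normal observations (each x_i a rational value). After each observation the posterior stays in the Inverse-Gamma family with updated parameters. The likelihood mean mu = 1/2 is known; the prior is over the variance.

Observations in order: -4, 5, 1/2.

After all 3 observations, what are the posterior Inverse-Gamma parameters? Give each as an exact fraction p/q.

alpha=15/4, beta=429/20

obs 1: x=-4 → posterior Inverse-Gamma(11/4, 453/40)
obs 2: x=5 → posterior Inverse-Gamma(13/4, 429/20)
obs 3: x=1/2 → posterior Inverse-Gamma(15/4, 429/20)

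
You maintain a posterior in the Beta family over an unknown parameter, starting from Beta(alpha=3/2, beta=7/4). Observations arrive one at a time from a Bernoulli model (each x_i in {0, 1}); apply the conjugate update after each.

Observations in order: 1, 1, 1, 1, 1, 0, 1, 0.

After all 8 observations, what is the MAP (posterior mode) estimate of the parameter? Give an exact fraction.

26/37

obs 1: x=1 → posterior Beta(5/2, 7/4)
obs 2: x=1 → posterior Beta(7/2, 7/4)
obs 3: x=1 → posterior Beta(9/2, 7/4)
obs 4: x=1 → posterior Beta(11/2, 7/4)
obs 5: x=1 → posterior Beta(13/2, 7/4)
obs 6: x=0 → posterior Beta(13/2, 11/4)
obs 7: x=1 → posterior Beta(15/2, 11/4)
obs 8: x=0 → posterior Beta(15/2, 15/4)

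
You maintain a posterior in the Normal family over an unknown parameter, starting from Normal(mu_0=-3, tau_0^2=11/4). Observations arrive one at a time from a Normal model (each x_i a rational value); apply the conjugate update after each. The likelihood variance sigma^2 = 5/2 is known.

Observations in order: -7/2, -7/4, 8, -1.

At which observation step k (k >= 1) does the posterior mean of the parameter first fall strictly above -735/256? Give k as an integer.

obs 1: x=-7/2 → posterior Normal(-137/42, 55/42)
obs 2: x=-7/4 → posterior Normal(-351/128, 55/64)
obs 3: x=8 → posterior Normal(1/172, 55/86)
obs 4: x=-1 → posterior Normal(-43/216, 55/108)

k = 2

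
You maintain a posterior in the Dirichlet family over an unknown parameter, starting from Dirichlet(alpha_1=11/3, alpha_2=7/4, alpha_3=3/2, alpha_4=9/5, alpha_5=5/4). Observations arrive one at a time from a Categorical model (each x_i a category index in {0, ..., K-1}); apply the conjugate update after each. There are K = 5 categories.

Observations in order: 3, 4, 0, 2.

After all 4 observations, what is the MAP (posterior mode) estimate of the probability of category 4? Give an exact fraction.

obs 1: x=3 → posterior Dirichlet(11/3, 7/4, 3/2, 14/5, 5/4)
obs 2: x=4 → posterior Dirichlet(11/3, 7/4, 3/2, 14/5, 9/4)
obs 3: x=0 → posterior Dirichlet(14/3, 7/4, 3/2, 14/5, 9/4)
obs 4: x=2 → posterior Dirichlet(14/3, 7/4, 5/2, 14/5, 9/4)

75/538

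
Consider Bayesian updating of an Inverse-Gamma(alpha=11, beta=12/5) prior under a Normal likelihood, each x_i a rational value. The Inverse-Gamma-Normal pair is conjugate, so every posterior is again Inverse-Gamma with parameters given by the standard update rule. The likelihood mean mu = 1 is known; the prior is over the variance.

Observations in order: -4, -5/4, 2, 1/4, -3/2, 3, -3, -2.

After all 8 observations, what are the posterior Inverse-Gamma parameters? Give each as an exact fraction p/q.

alpha=15, beta=2867/80

obs 1: x=-4 → posterior Inverse-Gamma(23/2, 149/10)
obs 2: x=-5/4 → posterior Inverse-Gamma(12, 2789/160)
obs 3: x=2 → posterior Inverse-Gamma(25/2, 2869/160)
obs 4: x=1/4 → posterior Inverse-Gamma(13, 1457/80)
obs 5: x=-3/2 → posterior Inverse-Gamma(27/2, 1707/80)
obs 6: x=3 → posterior Inverse-Gamma(14, 1867/80)
obs 7: x=-3 → posterior Inverse-Gamma(29/2, 2507/80)
obs 8: x=-2 → posterior Inverse-Gamma(15, 2867/80)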